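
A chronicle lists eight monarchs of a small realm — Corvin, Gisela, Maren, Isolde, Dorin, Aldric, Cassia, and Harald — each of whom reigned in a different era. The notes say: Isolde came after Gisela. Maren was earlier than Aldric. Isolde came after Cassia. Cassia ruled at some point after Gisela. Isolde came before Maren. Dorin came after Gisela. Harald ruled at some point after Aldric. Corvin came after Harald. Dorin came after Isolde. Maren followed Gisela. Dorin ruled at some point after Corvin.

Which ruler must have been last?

Every other ruler has a chain of constraints placing them before Dorin, so Dorin is last.

Dorin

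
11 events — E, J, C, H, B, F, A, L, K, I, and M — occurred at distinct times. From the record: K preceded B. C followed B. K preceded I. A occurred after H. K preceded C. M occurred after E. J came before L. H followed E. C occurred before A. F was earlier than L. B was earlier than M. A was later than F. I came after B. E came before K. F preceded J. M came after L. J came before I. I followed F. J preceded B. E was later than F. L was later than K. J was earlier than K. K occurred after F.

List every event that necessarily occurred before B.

Directly stated before B: J and K.
E reaches B via E → K → B.
F reaches B via F → J → B.

E, F, J, K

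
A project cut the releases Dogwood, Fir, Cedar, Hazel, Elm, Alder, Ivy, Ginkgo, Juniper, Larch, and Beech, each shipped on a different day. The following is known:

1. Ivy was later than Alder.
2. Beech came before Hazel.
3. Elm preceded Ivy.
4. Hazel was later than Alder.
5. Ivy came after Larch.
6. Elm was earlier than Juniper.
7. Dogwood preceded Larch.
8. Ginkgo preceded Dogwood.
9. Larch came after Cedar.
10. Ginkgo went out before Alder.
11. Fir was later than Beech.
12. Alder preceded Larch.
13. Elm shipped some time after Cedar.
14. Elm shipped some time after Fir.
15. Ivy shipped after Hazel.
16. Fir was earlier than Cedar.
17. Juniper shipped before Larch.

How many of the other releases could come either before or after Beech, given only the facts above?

Forced after Beech: Cedar, Elm, Fir, Hazel, Ivy, Juniper, and Larch.
That leaves Alder, Dogwood, and Ginkgo with no forced order relative to Beech — 3.

3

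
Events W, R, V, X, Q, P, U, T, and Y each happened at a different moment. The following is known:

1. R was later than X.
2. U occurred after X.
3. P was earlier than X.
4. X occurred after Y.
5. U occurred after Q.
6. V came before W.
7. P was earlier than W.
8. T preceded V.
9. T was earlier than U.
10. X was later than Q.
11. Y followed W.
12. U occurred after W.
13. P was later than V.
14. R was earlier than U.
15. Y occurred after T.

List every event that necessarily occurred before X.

P, Q, T, V, W, Y

Directly stated before X: P, Q, and Y.
T reaches X via T → Y → X.
V reaches X via V → P → X.
W reaches X via W → Y → X.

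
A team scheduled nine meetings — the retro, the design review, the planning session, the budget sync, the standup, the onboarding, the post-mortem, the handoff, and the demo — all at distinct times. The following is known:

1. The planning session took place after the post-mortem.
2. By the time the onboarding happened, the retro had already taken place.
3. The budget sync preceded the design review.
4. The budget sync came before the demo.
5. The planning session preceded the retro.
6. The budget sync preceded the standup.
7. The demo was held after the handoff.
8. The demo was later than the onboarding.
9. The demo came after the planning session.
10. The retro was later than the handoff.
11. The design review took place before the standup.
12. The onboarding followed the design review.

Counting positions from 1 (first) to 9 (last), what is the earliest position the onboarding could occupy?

The budget sync, the design review, the handoff, the planning session, the post-mortem, and the retro must all come before the onboarding — 6 forced predecessors.
Nothing else is forced ahead of the onboarding, so its earliest slot is position 6 + 1 = 7.

7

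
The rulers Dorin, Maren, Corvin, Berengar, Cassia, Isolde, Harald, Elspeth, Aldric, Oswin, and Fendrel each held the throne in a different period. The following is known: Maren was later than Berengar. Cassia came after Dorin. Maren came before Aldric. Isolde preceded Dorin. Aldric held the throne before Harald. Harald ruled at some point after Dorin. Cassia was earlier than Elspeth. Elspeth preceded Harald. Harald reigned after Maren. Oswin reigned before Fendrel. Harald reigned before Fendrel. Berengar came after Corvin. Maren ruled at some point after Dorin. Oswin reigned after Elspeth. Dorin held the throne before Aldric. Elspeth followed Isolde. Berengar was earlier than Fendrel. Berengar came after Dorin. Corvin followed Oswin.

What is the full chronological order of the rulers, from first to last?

Isolde, Dorin, Cassia, Elspeth, Oswin, Corvin, Berengar, Maren, Aldric, Harald, Fendrel

The constraints fix every adjacent pair, so only one ordering works:
Isolde → Dorin → Cassia → Elspeth → Oswin → Corvin → Berengar → Maren → Aldric → Harald → Fendrel.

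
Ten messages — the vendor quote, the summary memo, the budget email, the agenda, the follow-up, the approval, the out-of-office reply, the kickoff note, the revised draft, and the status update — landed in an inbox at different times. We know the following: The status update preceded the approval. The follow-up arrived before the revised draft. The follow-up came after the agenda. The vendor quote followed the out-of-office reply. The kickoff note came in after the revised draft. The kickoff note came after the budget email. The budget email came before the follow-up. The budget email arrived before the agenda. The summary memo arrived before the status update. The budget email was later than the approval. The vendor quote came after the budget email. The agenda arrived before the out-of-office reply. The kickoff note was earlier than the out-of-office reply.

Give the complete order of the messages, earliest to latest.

the summary memo, the status update, the approval, the budget email, the agenda, the follow-up, the revised draft, the kickoff note, the out-of-office reply, the vendor quote

The constraints fix every adjacent pair, so only one ordering works:
the summary memo → the status update → the approval → the budget email → the agenda → the follow-up → the revised draft → the kickoff note → the out-of-office reply → the vendor quote.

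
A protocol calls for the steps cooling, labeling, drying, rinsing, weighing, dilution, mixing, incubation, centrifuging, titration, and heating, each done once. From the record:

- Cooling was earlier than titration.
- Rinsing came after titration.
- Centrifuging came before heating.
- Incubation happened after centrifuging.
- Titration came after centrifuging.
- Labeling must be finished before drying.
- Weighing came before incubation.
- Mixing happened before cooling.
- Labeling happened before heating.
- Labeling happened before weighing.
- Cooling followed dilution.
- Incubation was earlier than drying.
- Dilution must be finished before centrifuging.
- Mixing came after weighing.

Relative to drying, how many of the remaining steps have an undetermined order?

5

Forced before drying: centrifuging, dilution, incubation, labeling, and weighing.
That leaves cooling, heating, mixing, rinsing, and titration with no forced order relative to drying — 5.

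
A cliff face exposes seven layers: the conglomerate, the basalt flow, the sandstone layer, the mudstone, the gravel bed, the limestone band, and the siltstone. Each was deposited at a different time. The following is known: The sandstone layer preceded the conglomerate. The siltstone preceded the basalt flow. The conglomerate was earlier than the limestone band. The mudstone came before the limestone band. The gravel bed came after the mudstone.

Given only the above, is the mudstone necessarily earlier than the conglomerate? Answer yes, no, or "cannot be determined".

No chain of stated constraints runs from the mudstone to the conglomerate, and none runs from the conglomerate to the mudstone either.
So the relative order of the mudstone and the conglomerate is not fixed by the given facts.

cannot be determined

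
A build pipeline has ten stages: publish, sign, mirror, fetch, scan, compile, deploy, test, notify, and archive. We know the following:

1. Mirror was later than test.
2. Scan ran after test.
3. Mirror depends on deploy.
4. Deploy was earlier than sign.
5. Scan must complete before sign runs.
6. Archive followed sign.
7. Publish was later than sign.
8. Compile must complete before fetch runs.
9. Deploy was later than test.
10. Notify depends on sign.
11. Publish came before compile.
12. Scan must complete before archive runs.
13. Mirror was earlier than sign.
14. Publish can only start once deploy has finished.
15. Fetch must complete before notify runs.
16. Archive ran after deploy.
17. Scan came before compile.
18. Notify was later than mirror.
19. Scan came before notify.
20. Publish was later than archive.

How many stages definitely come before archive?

5

Directly stated before archive: deploy, scan, and sign.
Mirror reaches archive via mirror → sign → archive.
Test reaches archive via test → deploy → archive.
That's deploy, mirror, scan, sign, and test — 5 in all.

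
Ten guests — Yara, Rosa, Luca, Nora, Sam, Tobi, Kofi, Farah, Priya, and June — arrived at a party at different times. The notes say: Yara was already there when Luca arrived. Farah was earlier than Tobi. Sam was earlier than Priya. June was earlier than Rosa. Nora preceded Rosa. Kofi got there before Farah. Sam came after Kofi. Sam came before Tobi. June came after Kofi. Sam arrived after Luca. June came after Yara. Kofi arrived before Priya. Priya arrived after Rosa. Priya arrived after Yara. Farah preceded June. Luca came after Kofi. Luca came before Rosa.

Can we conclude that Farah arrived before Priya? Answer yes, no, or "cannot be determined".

yes

Chain the constraints: Farah → June → Rosa → Priya. Each link is directly stated, so Farah comes before Priya.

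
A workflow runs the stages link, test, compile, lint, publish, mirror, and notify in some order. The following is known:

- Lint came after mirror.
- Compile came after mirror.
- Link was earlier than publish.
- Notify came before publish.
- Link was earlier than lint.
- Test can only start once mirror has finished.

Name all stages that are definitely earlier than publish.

Directly stated before publish: link and notify.

link, notify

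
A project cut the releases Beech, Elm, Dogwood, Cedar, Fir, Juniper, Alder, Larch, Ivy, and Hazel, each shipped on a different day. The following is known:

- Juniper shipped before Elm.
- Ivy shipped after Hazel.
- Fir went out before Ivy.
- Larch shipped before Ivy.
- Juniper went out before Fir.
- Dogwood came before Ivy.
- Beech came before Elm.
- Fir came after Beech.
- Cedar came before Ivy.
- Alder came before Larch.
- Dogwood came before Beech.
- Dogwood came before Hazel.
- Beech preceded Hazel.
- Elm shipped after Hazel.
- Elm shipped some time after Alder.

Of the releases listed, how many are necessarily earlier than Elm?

5

Directly stated before Elm: Alder, Beech, Hazel, and Juniper.
Dogwood reaches Elm via Dogwood → Beech → Elm.
No chain forces Fir (or any of the others) ahead of Elm.
That's Alder, Beech, Dogwood, Hazel, and Juniper — 5 in all.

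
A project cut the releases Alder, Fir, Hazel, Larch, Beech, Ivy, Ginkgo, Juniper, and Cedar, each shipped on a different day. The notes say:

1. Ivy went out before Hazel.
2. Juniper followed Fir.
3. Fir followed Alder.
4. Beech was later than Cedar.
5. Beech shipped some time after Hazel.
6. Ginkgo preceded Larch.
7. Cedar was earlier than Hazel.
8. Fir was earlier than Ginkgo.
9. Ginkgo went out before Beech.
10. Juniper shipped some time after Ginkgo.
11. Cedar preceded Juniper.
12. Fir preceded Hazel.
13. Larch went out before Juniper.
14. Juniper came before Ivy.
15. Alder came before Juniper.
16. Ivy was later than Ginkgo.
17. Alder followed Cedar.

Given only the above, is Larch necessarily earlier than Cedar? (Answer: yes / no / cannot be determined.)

no

Tracing the constraints gives Cedar → Alder → Fir → Ginkgo → Larch, so Cedar must come before Larch.
That means Larch cannot be before Cedar.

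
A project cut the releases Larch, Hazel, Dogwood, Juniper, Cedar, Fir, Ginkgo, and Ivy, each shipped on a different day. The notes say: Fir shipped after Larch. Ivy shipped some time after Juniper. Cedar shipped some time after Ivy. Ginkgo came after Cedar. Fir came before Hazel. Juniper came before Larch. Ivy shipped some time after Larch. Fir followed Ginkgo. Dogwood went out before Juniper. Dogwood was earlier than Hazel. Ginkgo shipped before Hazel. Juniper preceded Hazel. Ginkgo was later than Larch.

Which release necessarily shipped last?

Hazel

Every other release has a chain of constraints placing it before Hazel, so Hazel is last.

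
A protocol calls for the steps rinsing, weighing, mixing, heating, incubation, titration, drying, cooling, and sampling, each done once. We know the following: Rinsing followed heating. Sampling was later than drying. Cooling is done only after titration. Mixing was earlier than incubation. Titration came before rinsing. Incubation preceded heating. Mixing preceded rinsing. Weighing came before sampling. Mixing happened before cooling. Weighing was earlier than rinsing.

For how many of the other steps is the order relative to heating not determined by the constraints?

Forced before heating: incubation and mixing; forced after heating: rinsing.
That leaves cooling, drying, sampling, titration, and weighing with no forced order relative to heating — 5.

5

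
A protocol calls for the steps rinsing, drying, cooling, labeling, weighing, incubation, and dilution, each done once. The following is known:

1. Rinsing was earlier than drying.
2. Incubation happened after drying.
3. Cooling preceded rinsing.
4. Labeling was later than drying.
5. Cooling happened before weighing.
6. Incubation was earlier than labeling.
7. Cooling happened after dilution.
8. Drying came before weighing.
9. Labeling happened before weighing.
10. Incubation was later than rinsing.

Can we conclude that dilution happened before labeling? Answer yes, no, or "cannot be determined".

Chain the constraints: dilution → cooling → rinsing → incubation → labeling. Each link is directly stated, so dilution comes before labeling.

yes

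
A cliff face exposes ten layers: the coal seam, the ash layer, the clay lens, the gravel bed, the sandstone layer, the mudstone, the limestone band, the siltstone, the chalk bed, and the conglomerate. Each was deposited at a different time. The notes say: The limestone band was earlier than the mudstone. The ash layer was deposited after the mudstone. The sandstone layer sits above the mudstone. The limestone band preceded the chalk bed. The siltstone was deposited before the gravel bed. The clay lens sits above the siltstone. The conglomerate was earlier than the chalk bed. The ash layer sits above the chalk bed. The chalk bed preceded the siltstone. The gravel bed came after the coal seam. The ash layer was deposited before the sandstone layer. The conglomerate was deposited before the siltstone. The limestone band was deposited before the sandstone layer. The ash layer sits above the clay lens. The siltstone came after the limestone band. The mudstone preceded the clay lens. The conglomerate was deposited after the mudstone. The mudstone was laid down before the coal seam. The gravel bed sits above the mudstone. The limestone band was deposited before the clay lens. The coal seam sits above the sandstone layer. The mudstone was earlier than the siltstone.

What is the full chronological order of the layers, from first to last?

The constraints fix every adjacent pair, so only one ordering works:
the limestone band → the mudstone → the conglomerate → the chalk bed → the siltstone → the clay lens → the ash layer → the sandstone layer → the coal seam → the gravel bed.

the limestone band, the mudstone, the conglomerate, the chalk bed, the siltstone, the clay lens, the ash layer, the sandstone layer, the coal seam, the gravel bed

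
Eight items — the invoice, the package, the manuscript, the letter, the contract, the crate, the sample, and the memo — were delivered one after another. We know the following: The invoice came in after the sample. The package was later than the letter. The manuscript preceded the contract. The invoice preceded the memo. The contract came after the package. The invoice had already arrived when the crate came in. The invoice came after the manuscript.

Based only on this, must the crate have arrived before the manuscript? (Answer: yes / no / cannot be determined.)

Tracing the constraints gives the manuscript → the invoice → the crate, so the manuscript must come before the crate.
That means the crate cannot be before the manuscript.

no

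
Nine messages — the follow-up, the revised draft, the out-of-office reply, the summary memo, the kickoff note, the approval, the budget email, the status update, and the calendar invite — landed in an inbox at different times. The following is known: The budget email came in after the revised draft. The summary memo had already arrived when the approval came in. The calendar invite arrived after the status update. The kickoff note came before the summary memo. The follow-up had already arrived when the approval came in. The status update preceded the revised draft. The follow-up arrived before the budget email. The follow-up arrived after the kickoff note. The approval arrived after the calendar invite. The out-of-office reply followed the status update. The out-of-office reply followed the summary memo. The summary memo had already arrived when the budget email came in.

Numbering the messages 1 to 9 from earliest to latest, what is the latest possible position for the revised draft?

The revised draft must come before the budget email — 1 message forced after it.
Everything else can be placed before the revised draft in some valid order, so the revised draft can sit as late as position 9 − 1 = 8.

8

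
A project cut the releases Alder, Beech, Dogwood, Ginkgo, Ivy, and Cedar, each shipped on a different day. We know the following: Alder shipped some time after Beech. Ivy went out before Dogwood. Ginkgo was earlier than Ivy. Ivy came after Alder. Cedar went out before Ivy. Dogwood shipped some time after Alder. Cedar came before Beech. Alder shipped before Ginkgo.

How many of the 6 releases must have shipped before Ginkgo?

Directly stated before Ginkgo: Alder.
Beech reaches Ginkgo via Beech → Alder → Ginkgo.
Cedar reaches Ginkgo via Cedar → Beech → Alder → Ginkgo.
No chain forces Dogwood (or any of the others) ahead of Ginkgo.
That's Alder, Beech, and Cedar — 3 in all.

3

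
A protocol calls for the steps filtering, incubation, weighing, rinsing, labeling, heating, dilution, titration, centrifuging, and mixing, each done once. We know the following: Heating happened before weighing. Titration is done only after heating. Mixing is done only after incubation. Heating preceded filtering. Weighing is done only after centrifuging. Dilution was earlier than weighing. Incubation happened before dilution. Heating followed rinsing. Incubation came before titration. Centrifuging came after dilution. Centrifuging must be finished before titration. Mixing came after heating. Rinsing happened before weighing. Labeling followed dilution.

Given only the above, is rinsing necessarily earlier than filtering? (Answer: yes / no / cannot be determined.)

yes

Chain the constraints: rinsing → heating → filtering. Each link is directly stated, so rinsing comes before filtering.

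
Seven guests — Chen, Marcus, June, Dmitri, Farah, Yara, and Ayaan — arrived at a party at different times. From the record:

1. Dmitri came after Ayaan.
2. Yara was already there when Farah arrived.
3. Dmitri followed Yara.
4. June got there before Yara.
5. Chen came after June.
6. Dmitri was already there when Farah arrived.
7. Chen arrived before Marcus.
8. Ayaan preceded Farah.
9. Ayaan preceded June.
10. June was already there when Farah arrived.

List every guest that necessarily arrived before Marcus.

Directly stated before Marcus: Chen.
Ayaan reaches Marcus via Ayaan → June → Chen → Marcus.
June reaches Marcus via June → Chen → Marcus.
No chain forces Farah (or any of the others) ahead of Marcus.

Ayaan, Chen, June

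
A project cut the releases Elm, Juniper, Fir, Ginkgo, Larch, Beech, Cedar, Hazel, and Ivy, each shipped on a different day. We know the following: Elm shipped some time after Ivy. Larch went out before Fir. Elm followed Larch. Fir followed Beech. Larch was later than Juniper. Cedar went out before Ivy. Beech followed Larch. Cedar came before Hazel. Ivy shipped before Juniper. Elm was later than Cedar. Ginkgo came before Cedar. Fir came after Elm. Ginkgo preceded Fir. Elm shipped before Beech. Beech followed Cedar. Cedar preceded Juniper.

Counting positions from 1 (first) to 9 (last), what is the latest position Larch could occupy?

6

Larch must come before Beech, Elm, and Fir — 3 releases forced after it.
Everything else can be placed before Larch in some valid order, so Larch can sit as late as position 9 − 3 = 6.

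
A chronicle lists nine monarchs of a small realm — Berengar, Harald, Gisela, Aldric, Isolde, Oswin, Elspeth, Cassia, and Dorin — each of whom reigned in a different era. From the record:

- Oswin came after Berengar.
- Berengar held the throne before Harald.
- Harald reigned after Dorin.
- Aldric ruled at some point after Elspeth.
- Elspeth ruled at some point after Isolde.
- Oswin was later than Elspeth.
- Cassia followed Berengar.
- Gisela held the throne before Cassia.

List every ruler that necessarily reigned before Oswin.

Berengar, Elspeth, Isolde

Directly stated before Oswin: Berengar and Elspeth.
Isolde reaches Oswin via Isolde → Elspeth → Oswin.
No chain forces Harald (or any of the others) ahead of Oswin.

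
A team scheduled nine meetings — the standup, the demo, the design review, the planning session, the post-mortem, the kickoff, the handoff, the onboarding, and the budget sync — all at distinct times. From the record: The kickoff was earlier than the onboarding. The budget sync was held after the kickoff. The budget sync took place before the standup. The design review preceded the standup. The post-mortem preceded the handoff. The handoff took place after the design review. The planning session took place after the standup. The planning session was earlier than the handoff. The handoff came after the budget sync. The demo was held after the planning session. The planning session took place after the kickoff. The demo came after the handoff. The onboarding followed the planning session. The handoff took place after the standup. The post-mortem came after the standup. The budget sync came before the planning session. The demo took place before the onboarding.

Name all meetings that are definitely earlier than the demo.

the budget sync, the design review, the handoff, the kickoff, the planning session, the post-mortem, the standup

Directly stated before the demo: the handoff and the planning session.
The budget sync reaches the demo via the budget sync → the planning session → the demo.
The design review reaches the demo via the design review → the handoff → the demo.
The kickoff reaches the demo via the kickoff → the planning session → the demo.
Likewise the post-mortem and the standup each reach the demo by chaining the stated constraints.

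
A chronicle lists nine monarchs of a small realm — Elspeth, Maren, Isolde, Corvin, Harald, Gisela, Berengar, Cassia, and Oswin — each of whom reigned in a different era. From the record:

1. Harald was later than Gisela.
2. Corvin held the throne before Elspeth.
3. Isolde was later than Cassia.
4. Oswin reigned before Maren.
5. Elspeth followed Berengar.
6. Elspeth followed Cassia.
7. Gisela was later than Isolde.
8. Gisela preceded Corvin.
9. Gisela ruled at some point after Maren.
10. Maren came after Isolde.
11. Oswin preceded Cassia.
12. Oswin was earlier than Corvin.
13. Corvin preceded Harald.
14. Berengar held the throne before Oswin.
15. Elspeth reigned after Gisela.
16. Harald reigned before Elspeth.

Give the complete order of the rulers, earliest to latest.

The constraints fix every adjacent pair, so only one ordering works:
Berengar → Oswin → Cassia → Isolde → Maren → Gisela → Corvin → Harald → Elspeth.

Berengar, Oswin, Cassia, Isolde, Maren, Gisela, Corvin, Harald, Elspeth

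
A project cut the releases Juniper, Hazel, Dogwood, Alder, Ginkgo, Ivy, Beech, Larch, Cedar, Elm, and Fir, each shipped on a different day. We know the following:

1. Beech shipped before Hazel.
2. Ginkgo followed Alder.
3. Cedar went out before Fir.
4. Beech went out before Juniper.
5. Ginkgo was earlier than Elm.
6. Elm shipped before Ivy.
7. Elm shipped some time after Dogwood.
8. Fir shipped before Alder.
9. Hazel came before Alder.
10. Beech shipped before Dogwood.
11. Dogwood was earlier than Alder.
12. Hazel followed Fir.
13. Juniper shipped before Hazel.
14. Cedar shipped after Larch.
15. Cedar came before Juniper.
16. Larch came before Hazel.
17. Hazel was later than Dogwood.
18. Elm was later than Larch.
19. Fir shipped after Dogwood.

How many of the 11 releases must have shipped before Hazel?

Directly stated before Hazel: Beech, Dogwood, Fir, Juniper, and Larch.
Cedar reaches Hazel via Cedar → Fir → Hazel.
No chain forces Ivy (or any of the others) ahead of Hazel.
That's Beech, Cedar, Dogwood, Fir, Juniper, and Larch — 6 in all.

6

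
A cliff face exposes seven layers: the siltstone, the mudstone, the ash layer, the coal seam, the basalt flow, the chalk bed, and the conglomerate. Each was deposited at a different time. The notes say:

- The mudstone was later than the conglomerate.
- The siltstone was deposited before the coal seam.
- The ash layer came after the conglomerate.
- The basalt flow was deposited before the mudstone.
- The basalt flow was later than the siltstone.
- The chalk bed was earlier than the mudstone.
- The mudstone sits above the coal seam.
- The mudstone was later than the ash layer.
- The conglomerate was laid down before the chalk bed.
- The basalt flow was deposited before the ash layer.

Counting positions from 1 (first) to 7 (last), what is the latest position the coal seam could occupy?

The coal seam must come before the mudstone — 1 layer forced after it.
Everything else can be placed before the coal seam in some valid order, so the coal seam can sit as late as position 7 − 1 = 6.

6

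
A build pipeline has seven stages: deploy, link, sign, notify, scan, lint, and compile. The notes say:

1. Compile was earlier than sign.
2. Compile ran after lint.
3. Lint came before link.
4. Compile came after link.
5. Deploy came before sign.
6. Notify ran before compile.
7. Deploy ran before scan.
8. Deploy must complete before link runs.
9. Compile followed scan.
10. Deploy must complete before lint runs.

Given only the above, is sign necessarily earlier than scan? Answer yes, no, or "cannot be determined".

no

Tracing the constraints gives scan → compile → sign, so scan must come before sign.
That means sign cannot be before scan.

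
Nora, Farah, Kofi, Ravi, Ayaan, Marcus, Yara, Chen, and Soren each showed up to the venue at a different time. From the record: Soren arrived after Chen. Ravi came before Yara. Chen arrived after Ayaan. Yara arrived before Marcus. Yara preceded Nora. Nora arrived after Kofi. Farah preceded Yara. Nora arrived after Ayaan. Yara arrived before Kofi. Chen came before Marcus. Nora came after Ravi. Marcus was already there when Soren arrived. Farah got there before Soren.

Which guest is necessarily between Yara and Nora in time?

Kofi

Tracing the constraints gives Yara → Kofi → Nora, so Kofi sits after Yara and before Nora.
No other guest is forced both after Yara and before Nora.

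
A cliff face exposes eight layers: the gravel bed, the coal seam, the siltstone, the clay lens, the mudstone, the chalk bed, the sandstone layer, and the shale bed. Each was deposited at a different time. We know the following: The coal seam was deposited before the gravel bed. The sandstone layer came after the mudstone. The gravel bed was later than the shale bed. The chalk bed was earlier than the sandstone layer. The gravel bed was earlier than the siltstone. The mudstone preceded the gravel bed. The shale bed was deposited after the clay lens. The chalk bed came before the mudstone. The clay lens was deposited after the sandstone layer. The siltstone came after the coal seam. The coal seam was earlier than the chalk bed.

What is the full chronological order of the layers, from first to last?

the coal seam, the chalk bed, the mudstone, the sandstone layer, the clay lens, the shale bed, the gravel bed, the siltstone

The constraints fix every adjacent pair, so only one ordering works:
the coal seam → the chalk bed → the mudstone → the sandstone layer → the clay lens → the shale bed → the gravel bed → the siltstone.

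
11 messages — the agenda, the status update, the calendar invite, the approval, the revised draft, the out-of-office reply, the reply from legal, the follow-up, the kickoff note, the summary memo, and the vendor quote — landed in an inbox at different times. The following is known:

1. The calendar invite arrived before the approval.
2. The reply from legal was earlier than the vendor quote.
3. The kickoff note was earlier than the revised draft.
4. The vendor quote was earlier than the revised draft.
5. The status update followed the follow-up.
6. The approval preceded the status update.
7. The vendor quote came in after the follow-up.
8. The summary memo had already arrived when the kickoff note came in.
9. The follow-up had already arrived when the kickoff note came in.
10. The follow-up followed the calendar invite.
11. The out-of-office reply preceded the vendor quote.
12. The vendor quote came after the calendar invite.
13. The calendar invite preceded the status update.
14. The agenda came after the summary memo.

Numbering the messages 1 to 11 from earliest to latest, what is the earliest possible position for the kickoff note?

4

The calendar invite, the follow-up, and the summary memo must all come before the kickoff note — 3 forced predecessors.
Nothing else is forced ahead of the kickoff note, so its earliest slot is position 3 + 1 = 4.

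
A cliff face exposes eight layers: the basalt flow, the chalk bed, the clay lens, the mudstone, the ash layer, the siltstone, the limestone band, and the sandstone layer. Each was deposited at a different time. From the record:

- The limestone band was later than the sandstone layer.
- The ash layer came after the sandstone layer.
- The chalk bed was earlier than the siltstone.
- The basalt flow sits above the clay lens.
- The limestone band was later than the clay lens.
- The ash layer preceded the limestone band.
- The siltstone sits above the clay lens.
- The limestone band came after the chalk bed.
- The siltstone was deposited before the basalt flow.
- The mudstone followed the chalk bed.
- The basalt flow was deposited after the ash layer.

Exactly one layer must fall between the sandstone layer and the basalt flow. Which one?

Tracing the constraints gives the sandstone layer → the ash layer → the basalt flow, so the ash layer sits after the sandstone layer and before the basalt flow.
No other layer is forced both after the sandstone layer and before the basalt flow.

the ash layer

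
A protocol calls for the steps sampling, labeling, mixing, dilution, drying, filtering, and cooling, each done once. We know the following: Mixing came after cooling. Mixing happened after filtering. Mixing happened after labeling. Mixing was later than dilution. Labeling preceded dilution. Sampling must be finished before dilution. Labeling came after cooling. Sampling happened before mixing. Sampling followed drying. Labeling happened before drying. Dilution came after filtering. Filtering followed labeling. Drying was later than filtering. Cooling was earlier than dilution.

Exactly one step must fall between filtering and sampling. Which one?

drying

Tracing the constraints gives filtering → drying → sampling, so drying sits after filtering and before sampling.
No other step is forced both after filtering and before sampling.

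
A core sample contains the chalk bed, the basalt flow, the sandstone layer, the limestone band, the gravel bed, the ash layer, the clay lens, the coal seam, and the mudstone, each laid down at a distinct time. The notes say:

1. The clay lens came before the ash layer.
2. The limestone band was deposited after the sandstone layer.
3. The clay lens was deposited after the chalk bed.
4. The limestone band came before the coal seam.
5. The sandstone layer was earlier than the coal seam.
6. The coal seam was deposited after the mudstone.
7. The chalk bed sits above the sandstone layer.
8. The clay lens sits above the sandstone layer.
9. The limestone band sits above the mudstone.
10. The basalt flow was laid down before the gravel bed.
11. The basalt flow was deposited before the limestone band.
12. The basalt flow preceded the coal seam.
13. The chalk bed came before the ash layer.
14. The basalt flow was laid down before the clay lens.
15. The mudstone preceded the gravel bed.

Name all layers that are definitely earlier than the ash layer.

the basalt flow, the chalk bed, the clay lens, the sandstone layer

Directly stated before the ash layer: the chalk bed and the clay lens.
The basalt flow reaches the ash layer via the basalt flow → the clay lens → the ash layer.
The sandstone layer reaches the ash layer via the sandstone layer → the clay lens → the ash layer.
No chain forces the gravel bed (or any of the others) ahead of the ash layer.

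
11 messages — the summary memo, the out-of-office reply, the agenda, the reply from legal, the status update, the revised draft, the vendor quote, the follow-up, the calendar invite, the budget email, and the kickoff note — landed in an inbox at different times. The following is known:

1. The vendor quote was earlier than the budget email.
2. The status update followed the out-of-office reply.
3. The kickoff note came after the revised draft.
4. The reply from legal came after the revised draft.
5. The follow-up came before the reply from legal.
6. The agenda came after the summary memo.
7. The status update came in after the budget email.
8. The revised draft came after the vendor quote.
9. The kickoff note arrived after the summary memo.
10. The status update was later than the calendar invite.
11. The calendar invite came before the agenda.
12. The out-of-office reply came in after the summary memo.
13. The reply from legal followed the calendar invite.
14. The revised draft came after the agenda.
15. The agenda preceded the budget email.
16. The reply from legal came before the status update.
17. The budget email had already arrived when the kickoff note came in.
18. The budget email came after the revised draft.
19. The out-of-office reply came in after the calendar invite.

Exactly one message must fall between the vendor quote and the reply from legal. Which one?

the revised draft

Tracing the constraints gives the vendor quote → the revised draft → the reply from legal, so the revised draft sits after the vendor quote and before the reply from legal.
No other message is forced both after the vendor quote and before the reply from legal.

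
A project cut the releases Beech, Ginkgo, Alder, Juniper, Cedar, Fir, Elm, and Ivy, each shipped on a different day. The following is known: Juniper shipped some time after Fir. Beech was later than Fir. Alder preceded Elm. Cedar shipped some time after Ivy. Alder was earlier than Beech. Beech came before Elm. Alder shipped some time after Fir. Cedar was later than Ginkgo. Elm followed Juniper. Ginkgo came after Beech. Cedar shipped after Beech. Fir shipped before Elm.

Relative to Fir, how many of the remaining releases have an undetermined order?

1

Forced after Fir: Alder, Beech, Cedar, Elm, Ginkgo, and Juniper.
That leaves Ivy with no forced order relative to Fir — 1.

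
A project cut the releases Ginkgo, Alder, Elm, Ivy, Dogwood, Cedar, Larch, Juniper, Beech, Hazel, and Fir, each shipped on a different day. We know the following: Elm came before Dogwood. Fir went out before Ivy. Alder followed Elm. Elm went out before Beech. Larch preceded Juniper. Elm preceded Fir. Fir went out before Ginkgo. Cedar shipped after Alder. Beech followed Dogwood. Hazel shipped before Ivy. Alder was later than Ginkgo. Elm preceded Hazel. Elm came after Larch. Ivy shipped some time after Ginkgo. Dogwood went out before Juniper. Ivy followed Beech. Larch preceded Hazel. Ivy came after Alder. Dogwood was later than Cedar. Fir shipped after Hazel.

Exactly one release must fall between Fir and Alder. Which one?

Ginkgo

Tracing the constraints gives Fir → Ginkgo → Alder, so Ginkgo sits after Fir and before Alder.
No other release is forced both after Fir and before Alder.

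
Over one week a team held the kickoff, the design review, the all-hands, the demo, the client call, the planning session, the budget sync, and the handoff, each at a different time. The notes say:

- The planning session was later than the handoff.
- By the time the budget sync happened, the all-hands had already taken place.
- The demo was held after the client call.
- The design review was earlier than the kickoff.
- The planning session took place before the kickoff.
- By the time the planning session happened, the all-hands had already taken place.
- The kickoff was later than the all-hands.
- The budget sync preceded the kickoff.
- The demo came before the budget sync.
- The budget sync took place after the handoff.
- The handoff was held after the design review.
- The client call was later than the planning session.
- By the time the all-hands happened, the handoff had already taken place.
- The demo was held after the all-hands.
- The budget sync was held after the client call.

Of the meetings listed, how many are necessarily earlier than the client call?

Directly stated before the client call: the planning session.
The all-hands reaches the client call via the all-hands → the planning session → the client call.
The design review reaches the client call via the design review → the handoff → the planning session → the client call.
The handoff reaches the client call via the handoff → the planning session → the client call.
No chain forces the budget sync (or any of the others) ahead of the client call.
That's the all-hands, the design review, the handoff, and the planning session — 4 in all.

4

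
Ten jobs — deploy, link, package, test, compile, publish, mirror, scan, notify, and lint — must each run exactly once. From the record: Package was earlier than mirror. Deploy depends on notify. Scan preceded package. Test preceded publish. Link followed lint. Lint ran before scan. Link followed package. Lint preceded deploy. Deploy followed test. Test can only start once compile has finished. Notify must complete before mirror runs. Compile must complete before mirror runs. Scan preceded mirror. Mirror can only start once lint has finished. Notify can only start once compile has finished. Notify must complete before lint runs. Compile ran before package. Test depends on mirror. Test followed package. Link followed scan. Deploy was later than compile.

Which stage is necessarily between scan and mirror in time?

package

Tracing the constraints gives scan → package → mirror, so package sits after scan and before mirror.
No other stage is forced both after scan and before mirror.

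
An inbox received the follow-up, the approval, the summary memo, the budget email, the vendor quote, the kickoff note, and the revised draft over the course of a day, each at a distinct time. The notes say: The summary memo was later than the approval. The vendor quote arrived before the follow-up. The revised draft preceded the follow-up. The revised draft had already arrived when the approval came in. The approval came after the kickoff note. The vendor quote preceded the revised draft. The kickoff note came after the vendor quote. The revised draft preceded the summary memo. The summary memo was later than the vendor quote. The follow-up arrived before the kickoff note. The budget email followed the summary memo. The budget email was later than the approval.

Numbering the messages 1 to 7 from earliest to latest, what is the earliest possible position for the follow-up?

The revised draft and the vendor quote must both come before the follow-up — 2 forced predecessors.
Nothing else is forced ahead of the follow-up, so its earliest slot is position 2 + 1 = 3.

3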